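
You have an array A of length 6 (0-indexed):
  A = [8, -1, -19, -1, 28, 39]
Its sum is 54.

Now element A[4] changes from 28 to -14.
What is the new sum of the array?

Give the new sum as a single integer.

Answer: 12

Derivation:
Old value at index 4: 28
New value at index 4: -14
Delta = -14 - 28 = -42
New sum = old_sum + delta = 54 + (-42) = 12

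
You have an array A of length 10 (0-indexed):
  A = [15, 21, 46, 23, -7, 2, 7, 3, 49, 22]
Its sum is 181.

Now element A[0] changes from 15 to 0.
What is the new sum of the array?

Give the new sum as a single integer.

Answer: 166

Derivation:
Old value at index 0: 15
New value at index 0: 0
Delta = 0 - 15 = -15
New sum = old_sum + delta = 181 + (-15) = 166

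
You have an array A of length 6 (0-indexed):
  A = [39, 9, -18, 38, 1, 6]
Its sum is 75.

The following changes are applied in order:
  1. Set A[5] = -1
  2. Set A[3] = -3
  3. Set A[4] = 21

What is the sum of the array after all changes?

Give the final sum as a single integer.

Answer: 47

Derivation:
Initial sum: 75
Change 1: A[5] 6 -> -1, delta = -7, sum = 68
Change 2: A[3] 38 -> -3, delta = -41, sum = 27
Change 3: A[4] 1 -> 21, delta = 20, sum = 47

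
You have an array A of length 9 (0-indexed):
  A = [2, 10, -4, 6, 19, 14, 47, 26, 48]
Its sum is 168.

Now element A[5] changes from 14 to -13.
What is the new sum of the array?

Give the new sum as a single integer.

Answer: 141

Derivation:
Old value at index 5: 14
New value at index 5: -13
Delta = -13 - 14 = -27
New sum = old_sum + delta = 168 + (-27) = 141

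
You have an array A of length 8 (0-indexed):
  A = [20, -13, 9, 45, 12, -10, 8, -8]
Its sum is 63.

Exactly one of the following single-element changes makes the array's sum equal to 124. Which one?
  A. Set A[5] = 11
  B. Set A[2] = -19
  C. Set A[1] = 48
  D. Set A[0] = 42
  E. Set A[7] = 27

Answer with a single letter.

Answer: C

Derivation:
Option A: A[5] -10->11, delta=21, new_sum=63+(21)=84
Option B: A[2] 9->-19, delta=-28, new_sum=63+(-28)=35
Option C: A[1] -13->48, delta=61, new_sum=63+(61)=124 <-- matches target
Option D: A[0] 20->42, delta=22, new_sum=63+(22)=85
Option E: A[7] -8->27, delta=35, new_sum=63+(35)=98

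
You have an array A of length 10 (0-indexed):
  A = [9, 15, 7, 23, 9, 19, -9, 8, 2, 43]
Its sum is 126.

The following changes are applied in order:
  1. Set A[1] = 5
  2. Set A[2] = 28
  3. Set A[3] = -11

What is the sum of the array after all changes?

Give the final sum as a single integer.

Answer: 103

Derivation:
Initial sum: 126
Change 1: A[1] 15 -> 5, delta = -10, sum = 116
Change 2: A[2] 7 -> 28, delta = 21, sum = 137
Change 3: A[3] 23 -> -11, delta = -34, sum = 103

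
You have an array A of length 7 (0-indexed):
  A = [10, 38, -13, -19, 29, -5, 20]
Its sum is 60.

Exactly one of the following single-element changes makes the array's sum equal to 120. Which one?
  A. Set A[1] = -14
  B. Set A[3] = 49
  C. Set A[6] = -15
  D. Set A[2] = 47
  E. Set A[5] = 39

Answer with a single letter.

Option A: A[1] 38->-14, delta=-52, new_sum=60+(-52)=8
Option B: A[3] -19->49, delta=68, new_sum=60+(68)=128
Option C: A[6] 20->-15, delta=-35, new_sum=60+(-35)=25
Option D: A[2] -13->47, delta=60, new_sum=60+(60)=120 <-- matches target
Option E: A[5] -5->39, delta=44, new_sum=60+(44)=104

Answer: D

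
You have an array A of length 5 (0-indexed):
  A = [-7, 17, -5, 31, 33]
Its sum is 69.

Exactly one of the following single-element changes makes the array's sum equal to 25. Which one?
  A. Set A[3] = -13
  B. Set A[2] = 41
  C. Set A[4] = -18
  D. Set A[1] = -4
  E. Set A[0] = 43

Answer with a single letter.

Answer: A

Derivation:
Option A: A[3] 31->-13, delta=-44, new_sum=69+(-44)=25 <-- matches target
Option B: A[2] -5->41, delta=46, new_sum=69+(46)=115
Option C: A[4] 33->-18, delta=-51, new_sum=69+(-51)=18
Option D: A[1] 17->-4, delta=-21, new_sum=69+(-21)=48
Option E: A[0] -7->43, delta=50, new_sum=69+(50)=119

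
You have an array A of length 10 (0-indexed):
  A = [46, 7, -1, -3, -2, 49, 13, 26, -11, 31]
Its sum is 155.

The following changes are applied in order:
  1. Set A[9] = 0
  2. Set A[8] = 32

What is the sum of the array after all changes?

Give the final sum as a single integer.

Initial sum: 155
Change 1: A[9] 31 -> 0, delta = -31, sum = 124
Change 2: A[8] -11 -> 32, delta = 43, sum = 167

Answer: 167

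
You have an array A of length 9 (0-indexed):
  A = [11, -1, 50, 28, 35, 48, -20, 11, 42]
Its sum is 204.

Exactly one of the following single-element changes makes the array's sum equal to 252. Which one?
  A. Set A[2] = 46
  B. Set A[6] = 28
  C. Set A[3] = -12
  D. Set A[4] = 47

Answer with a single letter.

Option A: A[2] 50->46, delta=-4, new_sum=204+(-4)=200
Option B: A[6] -20->28, delta=48, new_sum=204+(48)=252 <-- matches target
Option C: A[3] 28->-12, delta=-40, new_sum=204+(-40)=164
Option D: A[4] 35->47, delta=12, new_sum=204+(12)=216

Answer: B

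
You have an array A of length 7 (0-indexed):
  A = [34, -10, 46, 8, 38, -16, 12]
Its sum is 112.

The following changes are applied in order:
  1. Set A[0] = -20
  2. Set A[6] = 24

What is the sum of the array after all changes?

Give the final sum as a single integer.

Answer: 70

Derivation:
Initial sum: 112
Change 1: A[0] 34 -> -20, delta = -54, sum = 58
Change 2: A[6] 12 -> 24, delta = 12, sum = 70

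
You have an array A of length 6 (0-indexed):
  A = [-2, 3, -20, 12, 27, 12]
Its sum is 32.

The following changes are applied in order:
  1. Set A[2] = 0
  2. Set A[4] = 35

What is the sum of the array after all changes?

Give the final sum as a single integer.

Answer: 60

Derivation:
Initial sum: 32
Change 1: A[2] -20 -> 0, delta = 20, sum = 52
Change 2: A[4] 27 -> 35, delta = 8, sum = 60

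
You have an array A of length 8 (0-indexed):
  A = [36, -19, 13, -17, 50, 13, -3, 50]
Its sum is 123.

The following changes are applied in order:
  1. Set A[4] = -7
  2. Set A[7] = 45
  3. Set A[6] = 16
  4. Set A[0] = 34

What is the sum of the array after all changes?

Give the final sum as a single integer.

Answer: 78

Derivation:
Initial sum: 123
Change 1: A[4] 50 -> -7, delta = -57, sum = 66
Change 2: A[7] 50 -> 45, delta = -5, sum = 61
Change 3: A[6] -3 -> 16, delta = 19, sum = 80
Change 4: A[0] 36 -> 34, delta = -2, sum = 78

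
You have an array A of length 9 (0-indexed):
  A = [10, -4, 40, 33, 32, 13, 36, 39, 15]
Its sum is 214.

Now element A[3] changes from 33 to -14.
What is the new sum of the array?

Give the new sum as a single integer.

Old value at index 3: 33
New value at index 3: -14
Delta = -14 - 33 = -47
New sum = old_sum + delta = 214 + (-47) = 167

Answer: 167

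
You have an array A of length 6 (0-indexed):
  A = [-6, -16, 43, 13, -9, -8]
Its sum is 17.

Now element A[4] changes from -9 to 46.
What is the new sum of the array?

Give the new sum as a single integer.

Answer: 72

Derivation:
Old value at index 4: -9
New value at index 4: 46
Delta = 46 - -9 = 55
New sum = old_sum + delta = 17 + (55) = 72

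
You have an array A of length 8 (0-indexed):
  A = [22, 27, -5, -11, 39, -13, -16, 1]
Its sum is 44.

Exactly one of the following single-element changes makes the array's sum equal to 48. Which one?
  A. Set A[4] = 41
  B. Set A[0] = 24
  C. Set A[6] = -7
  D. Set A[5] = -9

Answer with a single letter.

Answer: D

Derivation:
Option A: A[4] 39->41, delta=2, new_sum=44+(2)=46
Option B: A[0] 22->24, delta=2, new_sum=44+(2)=46
Option C: A[6] -16->-7, delta=9, new_sum=44+(9)=53
Option D: A[5] -13->-9, delta=4, new_sum=44+(4)=48 <-- matches target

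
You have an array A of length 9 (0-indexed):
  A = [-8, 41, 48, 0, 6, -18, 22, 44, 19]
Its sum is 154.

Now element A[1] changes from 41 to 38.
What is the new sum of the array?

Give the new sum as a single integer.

Old value at index 1: 41
New value at index 1: 38
Delta = 38 - 41 = -3
New sum = old_sum + delta = 154 + (-3) = 151

Answer: 151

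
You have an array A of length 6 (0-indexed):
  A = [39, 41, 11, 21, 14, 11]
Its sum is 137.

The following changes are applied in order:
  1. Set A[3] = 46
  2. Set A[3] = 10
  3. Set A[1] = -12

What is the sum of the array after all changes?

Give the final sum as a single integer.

Initial sum: 137
Change 1: A[3] 21 -> 46, delta = 25, sum = 162
Change 2: A[3] 46 -> 10, delta = -36, sum = 126
Change 3: A[1] 41 -> -12, delta = -53, sum = 73

Answer: 73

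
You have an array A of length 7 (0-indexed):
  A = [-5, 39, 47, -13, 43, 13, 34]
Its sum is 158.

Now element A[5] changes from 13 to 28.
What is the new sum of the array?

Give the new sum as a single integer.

Answer: 173

Derivation:
Old value at index 5: 13
New value at index 5: 28
Delta = 28 - 13 = 15
New sum = old_sum + delta = 158 + (15) = 173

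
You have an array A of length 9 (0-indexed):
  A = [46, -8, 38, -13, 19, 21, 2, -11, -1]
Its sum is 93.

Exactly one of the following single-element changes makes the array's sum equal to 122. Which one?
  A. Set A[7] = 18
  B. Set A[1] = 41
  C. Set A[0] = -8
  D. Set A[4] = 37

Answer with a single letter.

Option A: A[7] -11->18, delta=29, new_sum=93+(29)=122 <-- matches target
Option B: A[1] -8->41, delta=49, new_sum=93+(49)=142
Option C: A[0] 46->-8, delta=-54, new_sum=93+(-54)=39
Option D: A[4] 19->37, delta=18, new_sum=93+(18)=111

Answer: A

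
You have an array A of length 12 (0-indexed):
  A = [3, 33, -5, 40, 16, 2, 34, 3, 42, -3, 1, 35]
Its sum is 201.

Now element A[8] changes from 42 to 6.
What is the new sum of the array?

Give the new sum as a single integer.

Answer: 165

Derivation:
Old value at index 8: 42
New value at index 8: 6
Delta = 6 - 42 = -36
New sum = old_sum + delta = 201 + (-36) = 165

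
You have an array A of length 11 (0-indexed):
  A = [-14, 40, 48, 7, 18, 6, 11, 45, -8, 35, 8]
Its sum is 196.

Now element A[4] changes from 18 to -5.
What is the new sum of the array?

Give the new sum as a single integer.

Answer: 173

Derivation:
Old value at index 4: 18
New value at index 4: -5
Delta = -5 - 18 = -23
New sum = old_sum + delta = 196 + (-23) = 173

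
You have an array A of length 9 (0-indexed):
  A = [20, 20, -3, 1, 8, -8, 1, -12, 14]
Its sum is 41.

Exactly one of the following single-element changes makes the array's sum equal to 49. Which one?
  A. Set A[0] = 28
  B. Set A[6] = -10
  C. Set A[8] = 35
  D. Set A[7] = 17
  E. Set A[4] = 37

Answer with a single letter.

Answer: A

Derivation:
Option A: A[0] 20->28, delta=8, new_sum=41+(8)=49 <-- matches target
Option B: A[6] 1->-10, delta=-11, new_sum=41+(-11)=30
Option C: A[8] 14->35, delta=21, new_sum=41+(21)=62
Option D: A[7] -12->17, delta=29, new_sum=41+(29)=70
Option E: A[4] 8->37, delta=29, new_sum=41+(29)=70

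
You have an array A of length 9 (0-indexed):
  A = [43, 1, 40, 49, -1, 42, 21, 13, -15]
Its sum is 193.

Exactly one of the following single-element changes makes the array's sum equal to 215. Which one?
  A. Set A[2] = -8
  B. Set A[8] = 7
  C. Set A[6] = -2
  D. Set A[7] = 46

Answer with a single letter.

Option A: A[2] 40->-8, delta=-48, new_sum=193+(-48)=145
Option B: A[8] -15->7, delta=22, new_sum=193+(22)=215 <-- matches target
Option C: A[6] 21->-2, delta=-23, new_sum=193+(-23)=170
Option D: A[7] 13->46, delta=33, new_sum=193+(33)=226

Answer: B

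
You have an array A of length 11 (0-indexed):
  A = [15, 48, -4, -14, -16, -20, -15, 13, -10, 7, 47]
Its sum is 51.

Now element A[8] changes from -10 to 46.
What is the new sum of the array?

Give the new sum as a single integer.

Old value at index 8: -10
New value at index 8: 46
Delta = 46 - -10 = 56
New sum = old_sum + delta = 51 + (56) = 107

Answer: 107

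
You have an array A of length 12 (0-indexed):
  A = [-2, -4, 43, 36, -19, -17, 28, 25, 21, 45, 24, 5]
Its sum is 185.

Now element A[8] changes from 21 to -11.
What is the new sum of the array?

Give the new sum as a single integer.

Old value at index 8: 21
New value at index 8: -11
Delta = -11 - 21 = -32
New sum = old_sum + delta = 185 + (-32) = 153

Answer: 153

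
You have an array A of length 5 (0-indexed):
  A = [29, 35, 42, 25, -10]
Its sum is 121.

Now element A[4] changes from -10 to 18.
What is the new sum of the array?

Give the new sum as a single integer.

Answer: 149

Derivation:
Old value at index 4: -10
New value at index 4: 18
Delta = 18 - -10 = 28
New sum = old_sum + delta = 121 + (28) = 149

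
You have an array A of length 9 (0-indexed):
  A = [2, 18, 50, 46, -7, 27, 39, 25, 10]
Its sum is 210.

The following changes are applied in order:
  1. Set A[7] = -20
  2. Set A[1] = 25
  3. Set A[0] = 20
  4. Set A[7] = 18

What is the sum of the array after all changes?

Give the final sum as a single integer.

Answer: 228

Derivation:
Initial sum: 210
Change 1: A[7] 25 -> -20, delta = -45, sum = 165
Change 2: A[1] 18 -> 25, delta = 7, sum = 172
Change 3: A[0] 2 -> 20, delta = 18, sum = 190
Change 4: A[7] -20 -> 18, delta = 38, sum = 228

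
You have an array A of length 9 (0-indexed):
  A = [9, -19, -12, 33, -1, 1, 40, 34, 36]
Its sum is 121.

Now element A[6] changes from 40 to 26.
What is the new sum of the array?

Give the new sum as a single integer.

Old value at index 6: 40
New value at index 6: 26
Delta = 26 - 40 = -14
New sum = old_sum + delta = 121 + (-14) = 107

Answer: 107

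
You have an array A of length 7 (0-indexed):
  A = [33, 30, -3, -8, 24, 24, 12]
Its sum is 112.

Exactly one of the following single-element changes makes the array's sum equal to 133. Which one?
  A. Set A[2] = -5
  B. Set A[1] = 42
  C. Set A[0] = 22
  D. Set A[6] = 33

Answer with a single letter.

Answer: D

Derivation:
Option A: A[2] -3->-5, delta=-2, new_sum=112+(-2)=110
Option B: A[1] 30->42, delta=12, new_sum=112+(12)=124
Option C: A[0] 33->22, delta=-11, new_sum=112+(-11)=101
Option D: A[6] 12->33, delta=21, new_sum=112+(21)=133 <-- matches target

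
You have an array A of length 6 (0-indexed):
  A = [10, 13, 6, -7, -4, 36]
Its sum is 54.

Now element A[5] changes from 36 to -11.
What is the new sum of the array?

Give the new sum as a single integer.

Answer: 7

Derivation:
Old value at index 5: 36
New value at index 5: -11
Delta = -11 - 36 = -47
New sum = old_sum + delta = 54 + (-47) = 7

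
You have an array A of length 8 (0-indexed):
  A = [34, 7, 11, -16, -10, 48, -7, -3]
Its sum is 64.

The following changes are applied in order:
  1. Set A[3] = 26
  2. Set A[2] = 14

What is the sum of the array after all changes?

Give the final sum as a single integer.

Answer: 109

Derivation:
Initial sum: 64
Change 1: A[3] -16 -> 26, delta = 42, sum = 106
Change 2: A[2] 11 -> 14, delta = 3, sum = 109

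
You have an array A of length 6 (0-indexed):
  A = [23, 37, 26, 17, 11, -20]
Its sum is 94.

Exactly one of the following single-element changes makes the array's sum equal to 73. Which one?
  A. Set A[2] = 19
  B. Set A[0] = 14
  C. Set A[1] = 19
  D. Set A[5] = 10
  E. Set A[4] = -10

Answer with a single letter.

Option A: A[2] 26->19, delta=-7, new_sum=94+(-7)=87
Option B: A[0] 23->14, delta=-9, new_sum=94+(-9)=85
Option C: A[1] 37->19, delta=-18, new_sum=94+(-18)=76
Option D: A[5] -20->10, delta=30, new_sum=94+(30)=124
Option E: A[4] 11->-10, delta=-21, new_sum=94+(-21)=73 <-- matches target

Answer: E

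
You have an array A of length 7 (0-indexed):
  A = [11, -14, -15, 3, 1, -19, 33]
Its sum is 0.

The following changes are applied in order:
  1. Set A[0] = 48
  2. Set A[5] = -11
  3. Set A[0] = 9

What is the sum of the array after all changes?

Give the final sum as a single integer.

Answer: 6

Derivation:
Initial sum: 0
Change 1: A[0] 11 -> 48, delta = 37, sum = 37
Change 2: A[5] -19 -> -11, delta = 8, sum = 45
Change 3: A[0] 48 -> 9, delta = -39, sum = 6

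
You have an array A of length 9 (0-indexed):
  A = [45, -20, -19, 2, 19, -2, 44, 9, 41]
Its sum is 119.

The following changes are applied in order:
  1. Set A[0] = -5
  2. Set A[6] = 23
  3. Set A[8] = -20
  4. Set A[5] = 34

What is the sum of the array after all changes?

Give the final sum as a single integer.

Answer: 23

Derivation:
Initial sum: 119
Change 1: A[0] 45 -> -5, delta = -50, sum = 69
Change 2: A[6] 44 -> 23, delta = -21, sum = 48
Change 3: A[8] 41 -> -20, delta = -61, sum = -13
Change 4: A[5] -2 -> 34, delta = 36, sum = 23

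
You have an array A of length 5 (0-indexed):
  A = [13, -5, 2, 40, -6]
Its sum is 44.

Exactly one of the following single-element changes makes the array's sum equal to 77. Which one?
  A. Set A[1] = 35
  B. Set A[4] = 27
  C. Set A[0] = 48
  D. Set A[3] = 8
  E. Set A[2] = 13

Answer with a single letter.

Answer: B

Derivation:
Option A: A[1] -5->35, delta=40, new_sum=44+(40)=84
Option B: A[4] -6->27, delta=33, new_sum=44+(33)=77 <-- matches target
Option C: A[0] 13->48, delta=35, new_sum=44+(35)=79
Option D: A[3] 40->8, delta=-32, new_sum=44+(-32)=12
Option E: A[2] 2->13, delta=11, new_sum=44+(11)=55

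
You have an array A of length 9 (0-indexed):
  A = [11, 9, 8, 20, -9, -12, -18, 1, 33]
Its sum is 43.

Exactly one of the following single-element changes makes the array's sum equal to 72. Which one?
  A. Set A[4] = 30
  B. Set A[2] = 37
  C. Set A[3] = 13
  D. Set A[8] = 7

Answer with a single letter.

Answer: B

Derivation:
Option A: A[4] -9->30, delta=39, new_sum=43+(39)=82
Option B: A[2] 8->37, delta=29, new_sum=43+(29)=72 <-- matches target
Option C: A[3] 20->13, delta=-7, new_sum=43+(-7)=36
Option D: A[8] 33->7, delta=-26, new_sum=43+(-26)=17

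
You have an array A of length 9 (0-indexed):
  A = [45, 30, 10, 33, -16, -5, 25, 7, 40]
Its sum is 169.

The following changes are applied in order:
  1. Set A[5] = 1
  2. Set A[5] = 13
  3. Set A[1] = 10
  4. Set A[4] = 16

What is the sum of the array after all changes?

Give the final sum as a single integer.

Answer: 199

Derivation:
Initial sum: 169
Change 1: A[5] -5 -> 1, delta = 6, sum = 175
Change 2: A[5] 1 -> 13, delta = 12, sum = 187
Change 3: A[1] 30 -> 10, delta = -20, sum = 167
Change 4: A[4] -16 -> 16, delta = 32, sum = 199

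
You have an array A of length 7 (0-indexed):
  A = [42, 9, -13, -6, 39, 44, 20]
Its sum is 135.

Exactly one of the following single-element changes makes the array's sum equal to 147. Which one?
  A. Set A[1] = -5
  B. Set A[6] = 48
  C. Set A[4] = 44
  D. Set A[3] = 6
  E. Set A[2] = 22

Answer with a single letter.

Answer: D

Derivation:
Option A: A[1] 9->-5, delta=-14, new_sum=135+(-14)=121
Option B: A[6] 20->48, delta=28, new_sum=135+(28)=163
Option C: A[4] 39->44, delta=5, new_sum=135+(5)=140
Option D: A[3] -6->6, delta=12, new_sum=135+(12)=147 <-- matches target
Option E: A[2] -13->22, delta=35, new_sum=135+(35)=170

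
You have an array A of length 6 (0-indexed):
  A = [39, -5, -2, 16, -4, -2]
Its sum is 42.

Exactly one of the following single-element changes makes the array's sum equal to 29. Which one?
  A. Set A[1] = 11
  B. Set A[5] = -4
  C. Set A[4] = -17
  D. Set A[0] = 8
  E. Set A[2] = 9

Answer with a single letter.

Answer: C

Derivation:
Option A: A[1] -5->11, delta=16, new_sum=42+(16)=58
Option B: A[5] -2->-4, delta=-2, new_sum=42+(-2)=40
Option C: A[4] -4->-17, delta=-13, new_sum=42+(-13)=29 <-- matches target
Option D: A[0] 39->8, delta=-31, new_sum=42+(-31)=11
Option E: A[2] -2->9, delta=11, new_sum=42+(11)=53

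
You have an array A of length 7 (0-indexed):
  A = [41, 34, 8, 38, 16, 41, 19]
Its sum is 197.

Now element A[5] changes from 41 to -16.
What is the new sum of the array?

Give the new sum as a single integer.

Old value at index 5: 41
New value at index 5: -16
Delta = -16 - 41 = -57
New sum = old_sum + delta = 197 + (-57) = 140

Answer: 140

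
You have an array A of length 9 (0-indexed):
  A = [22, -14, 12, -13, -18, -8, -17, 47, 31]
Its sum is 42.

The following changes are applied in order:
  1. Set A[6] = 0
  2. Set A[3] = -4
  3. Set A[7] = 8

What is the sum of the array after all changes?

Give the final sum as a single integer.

Answer: 29

Derivation:
Initial sum: 42
Change 1: A[6] -17 -> 0, delta = 17, sum = 59
Change 2: A[3] -13 -> -4, delta = 9, sum = 68
Change 3: A[7] 47 -> 8, delta = -39, sum = 29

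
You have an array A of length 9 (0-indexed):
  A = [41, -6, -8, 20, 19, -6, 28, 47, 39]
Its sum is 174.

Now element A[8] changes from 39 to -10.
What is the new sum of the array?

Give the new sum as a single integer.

Answer: 125

Derivation:
Old value at index 8: 39
New value at index 8: -10
Delta = -10 - 39 = -49
New sum = old_sum + delta = 174 + (-49) = 125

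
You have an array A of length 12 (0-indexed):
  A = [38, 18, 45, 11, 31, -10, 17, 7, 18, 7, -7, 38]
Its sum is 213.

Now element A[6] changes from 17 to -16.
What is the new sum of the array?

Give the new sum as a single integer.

Answer: 180

Derivation:
Old value at index 6: 17
New value at index 6: -16
Delta = -16 - 17 = -33
New sum = old_sum + delta = 213 + (-33) = 180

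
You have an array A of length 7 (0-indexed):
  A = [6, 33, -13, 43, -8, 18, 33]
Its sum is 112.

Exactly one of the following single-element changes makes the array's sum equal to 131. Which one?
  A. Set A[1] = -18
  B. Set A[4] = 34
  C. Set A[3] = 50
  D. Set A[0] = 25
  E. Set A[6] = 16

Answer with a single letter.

Option A: A[1] 33->-18, delta=-51, new_sum=112+(-51)=61
Option B: A[4] -8->34, delta=42, new_sum=112+(42)=154
Option C: A[3] 43->50, delta=7, new_sum=112+(7)=119
Option D: A[0] 6->25, delta=19, new_sum=112+(19)=131 <-- matches target
Option E: A[6] 33->16, delta=-17, new_sum=112+(-17)=95

Answer: D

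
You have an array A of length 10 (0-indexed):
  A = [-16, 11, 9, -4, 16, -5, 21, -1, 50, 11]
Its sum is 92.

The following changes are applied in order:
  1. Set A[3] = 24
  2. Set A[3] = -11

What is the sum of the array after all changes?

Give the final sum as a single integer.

Answer: 85

Derivation:
Initial sum: 92
Change 1: A[3] -4 -> 24, delta = 28, sum = 120
Change 2: A[3] 24 -> -11, delta = -35, sum = 85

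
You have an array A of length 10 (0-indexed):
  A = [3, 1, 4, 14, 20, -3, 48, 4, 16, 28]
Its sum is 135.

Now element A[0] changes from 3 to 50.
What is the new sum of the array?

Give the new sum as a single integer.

Old value at index 0: 3
New value at index 0: 50
Delta = 50 - 3 = 47
New sum = old_sum + delta = 135 + (47) = 182

Answer: 182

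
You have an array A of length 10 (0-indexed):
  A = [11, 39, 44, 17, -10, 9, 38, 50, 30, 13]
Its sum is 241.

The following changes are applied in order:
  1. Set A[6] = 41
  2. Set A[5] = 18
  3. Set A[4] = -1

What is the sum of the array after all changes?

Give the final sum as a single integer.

Answer: 262

Derivation:
Initial sum: 241
Change 1: A[6] 38 -> 41, delta = 3, sum = 244
Change 2: A[5] 9 -> 18, delta = 9, sum = 253
Change 3: A[4] -10 -> -1, delta = 9, sum = 262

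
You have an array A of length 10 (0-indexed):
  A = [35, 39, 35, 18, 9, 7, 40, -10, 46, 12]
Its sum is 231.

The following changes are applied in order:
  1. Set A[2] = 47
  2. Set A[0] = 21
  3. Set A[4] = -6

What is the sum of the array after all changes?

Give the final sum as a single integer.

Answer: 214

Derivation:
Initial sum: 231
Change 1: A[2] 35 -> 47, delta = 12, sum = 243
Change 2: A[0] 35 -> 21, delta = -14, sum = 229
Change 3: A[4] 9 -> -6, delta = -15, sum = 214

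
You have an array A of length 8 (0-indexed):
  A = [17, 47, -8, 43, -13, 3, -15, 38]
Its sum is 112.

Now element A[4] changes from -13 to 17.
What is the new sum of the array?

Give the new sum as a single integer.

Old value at index 4: -13
New value at index 4: 17
Delta = 17 - -13 = 30
New sum = old_sum + delta = 112 + (30) = 142

Answer: 142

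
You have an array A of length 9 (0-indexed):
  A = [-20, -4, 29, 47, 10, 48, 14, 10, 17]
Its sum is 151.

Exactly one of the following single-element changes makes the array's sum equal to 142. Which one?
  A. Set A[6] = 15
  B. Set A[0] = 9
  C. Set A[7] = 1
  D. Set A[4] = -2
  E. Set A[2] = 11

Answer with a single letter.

Option A: A[6] 14->15, delta=1, new_sum=151+(1)=152
Option B: A[0] -20->9, delta=29, new_sum=151+(29)=180
Option C: A[7] 10->1, delta=-9, new_sum=151+(-9)=142 <-- matches target
Option D: A[4] 10->-2, delta=-12, new_sum=151+(-12)=139
Option E: A[2] 29->11, delta=-18, new_sum=151+(-18)=133

Answer: C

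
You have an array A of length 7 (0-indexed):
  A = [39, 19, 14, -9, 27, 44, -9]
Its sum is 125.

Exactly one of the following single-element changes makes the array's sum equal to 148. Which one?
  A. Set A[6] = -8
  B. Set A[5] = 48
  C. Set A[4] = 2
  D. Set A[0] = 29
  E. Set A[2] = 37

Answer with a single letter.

Answer: E

Derivation:
Option A: A[6] -9->-8, delta=1, new_sum=125+(1)=126
Option B: A[5] 44->48, delta=4, new_sum=125+(4)=129
Option C: A[4] 27->2, delta=-25, new_sum=125+(-25)=100
Option D: A[0] 39->29, delta=-10, new_sum=125+(-10)=115
Option E: A[2] 14->37, delta=23, new_sum=125+(23)=148 <-- matches target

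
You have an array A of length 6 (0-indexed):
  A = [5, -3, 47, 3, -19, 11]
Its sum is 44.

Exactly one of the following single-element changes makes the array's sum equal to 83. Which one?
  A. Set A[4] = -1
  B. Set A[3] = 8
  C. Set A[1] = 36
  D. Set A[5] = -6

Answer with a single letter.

Answer: C

Derivation:
Option A: A[4] -19->-1, delta=18, new_sum=44+(18)=62
Option B: A[3] 3->8, delta=5, new_sum=44+(5)=49
Option C: A[1] -3->36, delta=39, new_sum=44+(39)=83 <-- matches target
Option D: A[5] 11->-6, delta=-17, new_sum=44+(-17)=27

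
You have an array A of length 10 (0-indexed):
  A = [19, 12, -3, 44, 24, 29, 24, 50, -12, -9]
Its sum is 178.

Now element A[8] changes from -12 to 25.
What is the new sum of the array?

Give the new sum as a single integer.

Answer: 215

Derivation:
Old value at index 8: -12
New value at index 8: 25
Delta = 25 - -12 = 37
New sum = old_sum + delta = 178 + (37) = 215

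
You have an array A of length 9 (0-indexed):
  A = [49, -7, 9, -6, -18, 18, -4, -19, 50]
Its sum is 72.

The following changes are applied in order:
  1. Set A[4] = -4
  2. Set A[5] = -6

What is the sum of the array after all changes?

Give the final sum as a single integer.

Answer: 62

Derivation:
Initial sum: 72
Change 1: A[4] -18 -> -4, delta = 14, sum = 86
Change 2: A[5] 18 -> -6, delta = -24, sum = 62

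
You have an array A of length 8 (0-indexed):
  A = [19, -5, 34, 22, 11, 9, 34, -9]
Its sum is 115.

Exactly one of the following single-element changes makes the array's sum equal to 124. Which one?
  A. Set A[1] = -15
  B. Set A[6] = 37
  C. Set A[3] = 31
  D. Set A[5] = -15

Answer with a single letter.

Answer: C

Derivation:
Option A: A[1] -5->-15, delta=-10, new_sum=115+(-10)=105
Option B: A[6] 34->37, delta=3, new_sum=115+(3)=118
Option C: A[3] 22->31, delta=9, new_sum=115+(9)=124 <-- matches target
Option D: A[5] 9->-15, delta=-24, new_sum=115+(-24)=91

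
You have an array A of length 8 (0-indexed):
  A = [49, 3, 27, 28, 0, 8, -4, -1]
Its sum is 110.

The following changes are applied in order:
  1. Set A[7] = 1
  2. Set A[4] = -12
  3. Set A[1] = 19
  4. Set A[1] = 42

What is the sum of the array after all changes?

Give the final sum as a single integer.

Answer: 139

Derivation:
Initial sum: 110
Change 1: A[7] -1 -> 1, delta = 2, sum = 112
Change 2: A[4] 0 -> -12, delta = -12, sum = 100
Change 3: A[1] 3 -> 19, delta = 16, sum = 116
Change 4: A[1] 19 -> 42, delta = 23, sum = 139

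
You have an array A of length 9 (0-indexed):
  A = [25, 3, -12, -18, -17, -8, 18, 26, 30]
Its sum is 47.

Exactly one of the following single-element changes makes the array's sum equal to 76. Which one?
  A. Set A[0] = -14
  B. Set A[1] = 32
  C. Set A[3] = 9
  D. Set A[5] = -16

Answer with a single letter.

Answer: B

Derivation:
Option A: A[0] 25->-14, delta=-39, new_sum=47+(-39)=8
Option B: A[1] 3->32, delta=29, new_sum=47+(29)=76 <-- matches target
Option C: A[3] -18->9, delta=27, new_sum=47+(27)=74
Option D: A[5] -8->-16, delta=-8, new_sum=47+(-8)=39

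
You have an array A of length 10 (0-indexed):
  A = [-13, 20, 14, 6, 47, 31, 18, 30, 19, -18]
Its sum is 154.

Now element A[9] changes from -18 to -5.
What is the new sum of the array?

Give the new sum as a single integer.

Answer: 167

Derivation:
Old value at index 9: -18
New value at index 9: -5
Delta = -5 - -18 = 13
New sum = old_sum + delta = 154 + (13) = 167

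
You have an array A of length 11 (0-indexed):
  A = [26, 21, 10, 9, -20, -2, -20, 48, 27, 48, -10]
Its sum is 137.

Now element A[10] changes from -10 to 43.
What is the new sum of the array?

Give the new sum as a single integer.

Old value at index 10: -10
New value at index 10: 43
Delta = 43 - -10 = 53
New sum = old_sum + delta = 137 + (53) = 190

Answer: 190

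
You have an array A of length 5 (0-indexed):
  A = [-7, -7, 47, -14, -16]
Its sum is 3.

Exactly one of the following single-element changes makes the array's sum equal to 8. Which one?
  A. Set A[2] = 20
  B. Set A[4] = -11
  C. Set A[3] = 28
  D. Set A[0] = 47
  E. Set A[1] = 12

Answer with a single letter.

Option A: A[2] 47->20, delta=-27, new_sum=3+(-27)=-24
Option B: A[4] -16->-11, delta=5, new_sum=3+(5)=8 <-- matches target
Option C: A[3] -14->28, delta=42, new_sum=3+(42)=45
Option D: A[0] -7->47, delta=54, new_sum=3+(54)=57
Option E: A[1] -7->12, delta=19, new_sum=3+(19)=22

Answer: B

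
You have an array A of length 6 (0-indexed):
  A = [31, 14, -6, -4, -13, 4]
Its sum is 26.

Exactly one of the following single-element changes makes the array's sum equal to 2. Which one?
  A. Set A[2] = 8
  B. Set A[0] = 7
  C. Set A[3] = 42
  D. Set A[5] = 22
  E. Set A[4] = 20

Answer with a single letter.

Option A: A[2] -6->8, delta=14, new_sum=26+(14)=40
Option B: A[0] 31->7, delta=-24, new_sum=26+(-24)=2 <-- matches target
Option C: A[3] -4->42, delta=46, new_sum=26+(46)=72
Option D: A[5] 4->22, delta=18, new_sum=26+(18)=44
Option E: A[4] -13->20, delta=33, new_sum=26+(33)=59

Answer: B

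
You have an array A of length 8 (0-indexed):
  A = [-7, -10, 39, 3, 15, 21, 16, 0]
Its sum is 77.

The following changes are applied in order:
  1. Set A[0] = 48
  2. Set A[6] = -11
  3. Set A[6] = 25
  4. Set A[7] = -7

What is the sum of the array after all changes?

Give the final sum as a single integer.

Initial sum: 77
Change 1: A[0] -7 -> 48, delta = 55, sum = 132
Change 2: A[6] 16 -> -11, delta = -27, sum = 105
Change 3: A[6] -11 -> 25, delta = 36, sum = 141
Change 4: A[7] 0 -> -7, delta = -7, sum = 134

Answer: 134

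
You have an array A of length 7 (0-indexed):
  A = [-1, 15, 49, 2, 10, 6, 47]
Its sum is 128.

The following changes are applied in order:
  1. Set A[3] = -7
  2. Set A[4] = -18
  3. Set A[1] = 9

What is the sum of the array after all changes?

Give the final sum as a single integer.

Answer: 85

Derivation:
Initial sum: 128
Change 1: A[3] 2 -> -7, delta = -9, sum = 119
Change 2: A[4] 10 -> -18, delta = -28, sum = 91
Change 3: A[1] 15 -> 9, delta = -6, sum = 85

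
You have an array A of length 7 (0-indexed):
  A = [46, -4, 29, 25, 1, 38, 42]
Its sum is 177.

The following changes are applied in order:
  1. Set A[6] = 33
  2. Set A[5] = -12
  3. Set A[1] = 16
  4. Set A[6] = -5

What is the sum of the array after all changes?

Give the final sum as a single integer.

Initial sum: 177
Change 1: A[6] 42 -> 33, delta = -9, sum = 168
Change 2: A[5] 38 -> -12, delta = -50, sum = 118
Change 3: A[1] -4 -> 16, delta = 20, sum = 138
Change 4: A[6] 33 -> -5, delta = -38, sum = 100

Answer: 100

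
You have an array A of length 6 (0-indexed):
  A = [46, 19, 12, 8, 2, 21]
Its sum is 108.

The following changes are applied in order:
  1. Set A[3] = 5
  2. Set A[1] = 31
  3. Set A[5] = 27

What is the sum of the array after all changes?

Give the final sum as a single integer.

Initial sum: 108
Change 1: A[3] 8 -> 5, delta = -3, sum = 105
Change 2: A[1] 19 -> 31, delta = 12, sum = 117
Change 3: A[5] 21 -> 27, delta = 6, sum = 123

Answer: 123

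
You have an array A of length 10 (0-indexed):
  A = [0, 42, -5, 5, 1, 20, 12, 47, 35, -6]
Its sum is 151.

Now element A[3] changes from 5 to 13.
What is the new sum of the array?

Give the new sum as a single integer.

Old value at index 3: 5
New value at index 3: 13
Delta = 13 - 5 = 8
New sum = old_sum + delta = 151 + (8) = 159

Answer: 159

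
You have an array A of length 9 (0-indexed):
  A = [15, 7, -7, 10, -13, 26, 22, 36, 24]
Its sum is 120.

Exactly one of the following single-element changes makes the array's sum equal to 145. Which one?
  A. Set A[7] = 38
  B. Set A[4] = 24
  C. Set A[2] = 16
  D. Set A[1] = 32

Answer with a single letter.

Option A: A[7] 36->38, delta=2, new_sum=120+(2)=122
Option B: A[4] -13->24, delta=37, new_sum=120+(37)=157
Option C: A[2] -7->16, delta=23, new_sum=120+(23)=143
Option D: A[1] 7->32, delta=25, new_sum=120+(25)=145 <-- matches target

Answer: D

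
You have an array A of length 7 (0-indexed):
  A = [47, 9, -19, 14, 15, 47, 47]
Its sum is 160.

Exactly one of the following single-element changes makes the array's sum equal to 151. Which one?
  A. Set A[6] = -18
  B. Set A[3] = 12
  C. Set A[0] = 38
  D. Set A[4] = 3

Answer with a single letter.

Option A: A[6] 47->-18, delta=-65, new_sum=160+(-65)=95
Option B: A[3] 14->12, delta=-2, new_sum=160+(-2)=158
Option C: A[0] 47->38, delta=-9, new_sum=160+(-9)=151 <-- matches target
Option D: A[4] 15->3, delta=-12, new_sum=160+(-12)=148

Answer: C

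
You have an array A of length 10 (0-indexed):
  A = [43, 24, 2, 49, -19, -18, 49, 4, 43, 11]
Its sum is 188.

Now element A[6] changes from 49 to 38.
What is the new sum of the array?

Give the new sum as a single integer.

Old value at index 6: 49
New value at index 6: 38
Delta = 38 - 49 = -11
New sum = old_sum + delta = 188 + (-11) = 177

Answer: 177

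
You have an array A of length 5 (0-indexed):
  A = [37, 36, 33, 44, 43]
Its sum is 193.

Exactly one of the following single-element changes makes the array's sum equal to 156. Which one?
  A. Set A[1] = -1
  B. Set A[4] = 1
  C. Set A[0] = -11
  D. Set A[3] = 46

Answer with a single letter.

Option A: A[1] 36->-1, delta=-37, new_sum=193+(-37)=156 <-- matches target
Option B: A[4] 43->1, delta=-42, new_sum=193+(-42)=151
Option C: A[0] 37->-11, delta=-48, new_sum=193+(-48)=145
Option D: A[3] 44->46, delta=2, new_sum=193+(2)=195

Answer: A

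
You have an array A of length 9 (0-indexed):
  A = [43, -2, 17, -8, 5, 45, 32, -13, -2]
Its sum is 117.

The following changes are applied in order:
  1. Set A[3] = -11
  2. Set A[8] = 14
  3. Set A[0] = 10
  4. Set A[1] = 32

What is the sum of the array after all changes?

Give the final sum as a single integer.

Initial sum: 117
Change 1: A[3] -8 -> -11, delta = -3, sum = 114
Change 2: A[8] -2 -> 14, delta = 16, sum = 130
Change 3: A[0] 43 -> 10, delta = -33, sum = 97
Change 4: A[1] -2 -> 32, delta = 34, sum = 131

Answer: 131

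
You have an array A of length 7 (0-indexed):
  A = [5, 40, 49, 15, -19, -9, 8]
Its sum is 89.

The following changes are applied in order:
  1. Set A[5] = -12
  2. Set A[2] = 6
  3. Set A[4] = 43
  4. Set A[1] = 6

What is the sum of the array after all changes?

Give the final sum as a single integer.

Initial sum: 89
Change 1: A[5] -9 -> -12, delta = -3, sum = 86
Change 2: A[2] 49 -> 6, delta = -43, sum = 43
Change 3: A[4] -19 -> 43, delta = 62, sum = 105
Change 4: A[1] 40 -> 6, delta = -34, sum = 71

Answer: 71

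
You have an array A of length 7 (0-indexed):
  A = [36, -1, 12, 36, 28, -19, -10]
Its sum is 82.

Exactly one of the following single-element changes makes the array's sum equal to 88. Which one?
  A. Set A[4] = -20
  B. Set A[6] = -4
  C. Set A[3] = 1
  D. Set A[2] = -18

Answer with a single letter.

Answer: B

Derivation:
Option A: A[4] 28->-20, delta=-48, new_sum=82+(-48)=34
Option B: A[6] -10->-4, delta=6, new_sum=82+(6)=88 <-- matches target
Option C: A[3] 36->1, delta=-35, new_sum=82+(-35)=47
Option D: A[2] 12->-18, delta=-30, new_sum=82+(-30)=52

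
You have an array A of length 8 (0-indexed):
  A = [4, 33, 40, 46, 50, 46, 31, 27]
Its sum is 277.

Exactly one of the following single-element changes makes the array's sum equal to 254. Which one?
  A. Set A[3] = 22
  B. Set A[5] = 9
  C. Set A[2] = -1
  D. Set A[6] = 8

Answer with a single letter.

Answer: D

Derivation:
Option A: A[3] 46->22, delta=-24, new_sum=277+(-24)=253
Option B: A[5] 46->9, delta=-37, new_sum=277+(-37)=240
Option C: A[2] 40->-1, delta=-41, new_sum=277+(-41)=236
Option D: A[6] 31->8, delta=-23, new_sum=277+(-23)=254 <-- matches target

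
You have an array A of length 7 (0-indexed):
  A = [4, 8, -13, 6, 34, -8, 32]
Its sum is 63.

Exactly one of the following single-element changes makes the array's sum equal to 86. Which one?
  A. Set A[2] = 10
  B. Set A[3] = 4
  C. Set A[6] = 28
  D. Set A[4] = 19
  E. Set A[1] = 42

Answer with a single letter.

Option A: A[2] -13->10, delta=23, new_sum=63+(23)=86 <-- matches target
Option B: A[3] 6->4, delta=-2, new_sum=63+(-2)=61
Option C: A[6] 32->28, delta=-4, new_sum=63+(-4)=59
Option D: A[4] 34->19, delta=-15, new_sum=63+(-15)=48
Option E: A[1] 8->42, delta=34, new_sum=63+(34)=97

Answer: A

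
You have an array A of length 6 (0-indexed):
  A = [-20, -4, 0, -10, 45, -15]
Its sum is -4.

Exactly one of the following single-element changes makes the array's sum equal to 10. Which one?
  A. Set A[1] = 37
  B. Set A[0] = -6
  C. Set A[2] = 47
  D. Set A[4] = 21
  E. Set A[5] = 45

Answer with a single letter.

Answer: B

Derivation:
Option A: A[1] -4->37, delta=41, new_sum=-4+(41)=37
Option B: A[0] -20->-6, delta=14, new_sum=-4+(14)=10 <-- matches target
Option C: A[2] 0->47, delta=47, new_sum=-4+(47)=43
Option D: A[4] 45->21, delta=-24, new_sum=-4+(-24)=-28
Option E: A[5] -15->45, delta=60, new_sum=-4+(60)=56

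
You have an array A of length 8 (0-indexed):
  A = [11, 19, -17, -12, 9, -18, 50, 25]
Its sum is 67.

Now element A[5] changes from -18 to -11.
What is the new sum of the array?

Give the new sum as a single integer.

Old value at index 5: -18
New value at index 5: -11
Delta = -11 - -18 = 7
New sum = old_sum + delta = 67 + (7) = 74

Answer: 74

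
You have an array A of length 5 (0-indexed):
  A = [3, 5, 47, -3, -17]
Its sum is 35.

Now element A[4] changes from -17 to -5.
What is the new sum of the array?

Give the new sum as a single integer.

Old value at index 4: -17
New value at index 4: -5
Delta = -5 - -17 = 12
New sum = old_sum + delta = 35 + (12) = 47

Answer: 47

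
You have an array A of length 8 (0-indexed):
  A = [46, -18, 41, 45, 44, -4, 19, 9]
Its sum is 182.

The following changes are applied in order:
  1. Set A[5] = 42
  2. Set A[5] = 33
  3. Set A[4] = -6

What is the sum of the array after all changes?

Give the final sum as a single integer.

Answer: 169

Derivation:
Initial sum: 182
Change 1: A[5] -4 -> 42, delta = 46, sum = 228
Change 2: A[5] 42 -> 33, delta = -9, sum = 219
Change 3: A[4] 44 -> -6, delta = -50, sum = 169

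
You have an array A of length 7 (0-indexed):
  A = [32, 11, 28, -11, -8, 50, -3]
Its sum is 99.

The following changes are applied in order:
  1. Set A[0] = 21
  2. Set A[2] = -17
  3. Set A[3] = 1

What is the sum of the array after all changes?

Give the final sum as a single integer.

Answer: 55

Derivation:
Initial sum: 99
Change 1: A[0] 32 -> 21, delta = -11, sum = 88
Change 2: A[2] 28 -> -17, delta = -45, sum = 43
Change 3: A[3] -11 -> 1, delta = 12, sum = 55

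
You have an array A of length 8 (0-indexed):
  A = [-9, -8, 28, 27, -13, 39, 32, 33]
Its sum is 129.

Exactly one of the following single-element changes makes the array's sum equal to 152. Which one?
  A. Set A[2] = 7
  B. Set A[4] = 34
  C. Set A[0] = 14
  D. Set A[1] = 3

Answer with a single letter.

Answer: C

Derivation:
Option A: A[2] 28->7, delta=-21, new_sum=129+(-21)=108
Option B: A[4] -13->34, delta=47, new_sum=129+(47)=176
Option C: A[0] -9->14, delta=23, new_sum=129+(23)=152 <-- matches target
Option D: A[1] -8->3, delta=11, new_sum=129+(11)=140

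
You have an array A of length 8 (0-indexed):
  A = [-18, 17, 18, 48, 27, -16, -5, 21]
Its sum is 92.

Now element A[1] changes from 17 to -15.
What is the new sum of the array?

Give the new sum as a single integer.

Old value at index 1: 17
New value at index 1: -15
Delta = -15 - 17 = -32
New sum = old_sum + delta = 92 + (-32) = 60

Answer: 60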